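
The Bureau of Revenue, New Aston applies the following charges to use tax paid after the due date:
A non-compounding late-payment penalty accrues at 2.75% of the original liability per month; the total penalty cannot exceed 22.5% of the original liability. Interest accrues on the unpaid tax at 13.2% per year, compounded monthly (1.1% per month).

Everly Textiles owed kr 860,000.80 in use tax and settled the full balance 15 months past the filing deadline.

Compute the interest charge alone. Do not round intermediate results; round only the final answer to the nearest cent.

Interest: kr 860,000.80 × ((1 + 0.011)^15 − 1) = kr 860,000.80 × 0.1783311… = kr 153,364.8737…

kr 153,364.87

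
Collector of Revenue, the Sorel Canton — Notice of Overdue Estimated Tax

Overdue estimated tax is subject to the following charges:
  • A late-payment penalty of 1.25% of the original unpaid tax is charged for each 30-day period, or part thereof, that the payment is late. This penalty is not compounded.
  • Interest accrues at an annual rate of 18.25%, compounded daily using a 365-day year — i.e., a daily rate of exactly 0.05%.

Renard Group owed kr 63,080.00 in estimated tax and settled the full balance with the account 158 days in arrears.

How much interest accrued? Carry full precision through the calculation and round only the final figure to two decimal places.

kr 5,184.10

Interest: kr 63,080.00 × ((1 + 0.0005)^158 − 1) = kr 63,080.00 × 0.08218296… = kr 5,184.1009…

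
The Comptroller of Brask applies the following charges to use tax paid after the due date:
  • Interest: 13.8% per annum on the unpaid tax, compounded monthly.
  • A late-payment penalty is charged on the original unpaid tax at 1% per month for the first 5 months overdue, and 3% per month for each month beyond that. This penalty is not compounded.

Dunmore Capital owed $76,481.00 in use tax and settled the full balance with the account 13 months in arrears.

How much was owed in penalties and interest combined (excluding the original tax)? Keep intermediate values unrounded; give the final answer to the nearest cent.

Penalty, months 1–5: 5 × 1% × $76,481.00 = $3,824.05
Penalty, months 6–13: 8 × 3% × $76,481.00 = $18,355.44
Interest (13.8%/yr ÷ 12 = 1.15%/month): $76,481.00 × ((1 + 0.0115)^13 − 1) = $12,257.0927…
Penalties + interest = $22,179.4900 + $12,257.0927… = $34,436.58

$34,436.58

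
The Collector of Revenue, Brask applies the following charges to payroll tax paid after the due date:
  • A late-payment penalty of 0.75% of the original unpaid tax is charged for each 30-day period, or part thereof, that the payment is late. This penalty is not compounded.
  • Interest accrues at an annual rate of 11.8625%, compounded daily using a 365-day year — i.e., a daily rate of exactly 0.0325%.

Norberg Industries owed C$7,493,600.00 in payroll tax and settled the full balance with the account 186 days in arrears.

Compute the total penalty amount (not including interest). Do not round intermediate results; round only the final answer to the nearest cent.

C$393,414.00

Penalty periods: ⌈186/30⌉ = 7; penalty = 7 × 0.75% × C$7,493,600.00 = C$393,414.00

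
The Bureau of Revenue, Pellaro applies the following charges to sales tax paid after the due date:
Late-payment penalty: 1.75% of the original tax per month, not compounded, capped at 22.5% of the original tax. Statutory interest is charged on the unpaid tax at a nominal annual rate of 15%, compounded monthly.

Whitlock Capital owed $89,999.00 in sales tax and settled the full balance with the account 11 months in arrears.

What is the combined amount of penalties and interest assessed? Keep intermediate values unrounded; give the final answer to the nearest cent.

$30,502.84

Penalty: 11 × 1.75% × $89,999.00 = $17,324.81… (below the 22.5% cap of $20,249.78…)
Interest (15%/yr ÷ 12 = 1.25%/month): $89,999.00 × ((1 + 0.0125)^11 − 1) = $13,178.0329…
Penalties + interest = $17,324.8075 + $13,178.0329… = $30,502.84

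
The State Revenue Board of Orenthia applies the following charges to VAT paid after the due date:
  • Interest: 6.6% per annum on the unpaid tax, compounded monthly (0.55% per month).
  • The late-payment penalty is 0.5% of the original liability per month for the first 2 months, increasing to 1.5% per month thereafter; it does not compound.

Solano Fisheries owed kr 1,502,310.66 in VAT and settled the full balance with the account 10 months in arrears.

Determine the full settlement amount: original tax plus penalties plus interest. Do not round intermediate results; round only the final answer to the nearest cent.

Penalty, months 1–2: 2 × 0.5% × kr 1,502,310.66 = kr 15,023.11…
Penalty, months 3–10: 8 × 1.5% × kr 1,502,310.66 = kr 180,277.28…
Interest: kr 1,502,310.66 × ((1 + 0.0055)^10 − 1) = kr 1,502,310.66 × 0.0563814… = kr 84,702.3909…
Total = kr 1,502,310.66 + kr 195,300.3858 + kr 84,702.3909… = kr 1,782,313.44

kr 1,782,313.44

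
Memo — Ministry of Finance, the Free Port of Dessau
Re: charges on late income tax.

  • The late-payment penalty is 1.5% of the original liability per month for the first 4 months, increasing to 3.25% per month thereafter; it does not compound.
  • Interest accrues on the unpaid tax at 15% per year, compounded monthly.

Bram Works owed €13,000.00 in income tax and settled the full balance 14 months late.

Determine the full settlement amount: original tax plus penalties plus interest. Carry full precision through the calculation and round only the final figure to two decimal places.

Penalty, months 1–4: 4 × 1.5% × €13,000.00 = €780.00
Penalty, months 5–14: 10 × 3.25% × €13,000.00 = €4,225.00
Interest (15%/yr ÷ 12 = 1.25%/month): €13,000.00 × ((1 + 0.0125)^14 − 1) = €2,469.4117…
Total = €13,000.00 + €5,005.0000 + €2,469.4117… = €20,474.41

€20,474.41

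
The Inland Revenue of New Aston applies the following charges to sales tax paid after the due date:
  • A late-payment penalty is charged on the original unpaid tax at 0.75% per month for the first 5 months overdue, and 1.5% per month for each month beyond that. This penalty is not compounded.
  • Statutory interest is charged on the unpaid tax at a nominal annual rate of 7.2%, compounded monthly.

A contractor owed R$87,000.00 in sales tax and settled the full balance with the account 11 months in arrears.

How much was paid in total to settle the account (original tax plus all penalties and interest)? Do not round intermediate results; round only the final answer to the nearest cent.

Penalty, months 1–5: 5 × 0.75% × R$87,000.00 = R$3,262.50
Penalty, months 6–11: 6 × 1.5% × R$87,000.00 = R$7,830.00
Interest (7.2%/yr ÷ 12 = 0.6%/month): R$87,000.00 × ((1 + 0.006)^11 − 1) = R$5,917.3982…
Total = R$87,000.00 + R$11,092.5000 + R$5,917.3982… = R$104,009.90

R$104,009.90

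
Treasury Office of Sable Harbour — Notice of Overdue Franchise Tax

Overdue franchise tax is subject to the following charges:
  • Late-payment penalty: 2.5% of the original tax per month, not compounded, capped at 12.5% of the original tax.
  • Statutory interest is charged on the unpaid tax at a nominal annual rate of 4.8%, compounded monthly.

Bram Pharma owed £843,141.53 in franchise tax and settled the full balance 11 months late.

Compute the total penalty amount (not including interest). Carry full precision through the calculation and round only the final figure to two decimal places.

Penalty (uncapped): 11 × 2.5% × £843,141.53 = £231,863.92…; cap = 12.5% × £843,141.53 = £105,392.69… → penalty = £105,392.69…

£105,392.69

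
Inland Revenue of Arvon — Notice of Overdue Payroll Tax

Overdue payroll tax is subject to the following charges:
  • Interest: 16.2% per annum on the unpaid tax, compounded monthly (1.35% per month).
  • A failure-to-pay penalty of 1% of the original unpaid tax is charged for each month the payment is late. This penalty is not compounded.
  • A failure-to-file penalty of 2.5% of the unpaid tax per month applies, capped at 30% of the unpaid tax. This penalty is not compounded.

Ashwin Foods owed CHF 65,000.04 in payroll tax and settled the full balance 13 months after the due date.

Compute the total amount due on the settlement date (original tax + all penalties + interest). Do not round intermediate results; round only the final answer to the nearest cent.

Failure-to-file: 13 × 2.5% × CHF 65,000.04 = CHF 21,125.01…, capped at 30% × CHF 65,000.04 = CHF 19,500.01…
Failure-to-pay penalty = 1% × CHF 65,000.04 × 13 mo = CHF 8,450.01…
Interest: CHF 65,000.04 × ((1 + 0.0135)^13 − 1) = CHF 65,000.04 × 0.1904435… = CHF 12,378.8354…
Total = CHF 65,000.04 + CHF 27,950.0172 + CHF 12,378.8354… = CHF 105,328.89

CHF 105,328.89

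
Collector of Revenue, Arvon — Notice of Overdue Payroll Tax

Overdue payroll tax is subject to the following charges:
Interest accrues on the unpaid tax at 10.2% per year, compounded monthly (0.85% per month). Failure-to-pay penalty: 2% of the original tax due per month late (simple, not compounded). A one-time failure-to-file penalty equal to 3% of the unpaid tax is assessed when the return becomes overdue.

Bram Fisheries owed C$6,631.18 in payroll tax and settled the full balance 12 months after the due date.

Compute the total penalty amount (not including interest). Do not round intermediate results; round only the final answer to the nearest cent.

Failure-to-file penalty: 3% × C$6,631.18 = C$198.94…
Failure-to-pay penalty = 2% × C$6,631.18 × 12 mo = C$1,591.48…
Total penalty = C$198.94… + C$1,591.48… = C$1,790.42

C$1,790.42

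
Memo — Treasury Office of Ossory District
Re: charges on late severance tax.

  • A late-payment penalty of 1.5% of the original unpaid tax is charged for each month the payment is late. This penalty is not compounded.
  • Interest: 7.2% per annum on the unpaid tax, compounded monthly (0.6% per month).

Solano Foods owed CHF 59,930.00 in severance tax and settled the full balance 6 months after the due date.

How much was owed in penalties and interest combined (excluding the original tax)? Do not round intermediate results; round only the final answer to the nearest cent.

Late-payment penalty: 6 × 1.5% × CHF 59,930.00 = CHF 5,393.70
Interest: CHF 59,930.00 × ((1 + 0.006)^6 − 1) = CHF 59,930.00 × 0.0365443… = CHF 2,190.1023…
Penalties + interest = CHF 5,393.7000 + CHF 2,190.1023… = CHF 7,583.80

CHF 7,583.80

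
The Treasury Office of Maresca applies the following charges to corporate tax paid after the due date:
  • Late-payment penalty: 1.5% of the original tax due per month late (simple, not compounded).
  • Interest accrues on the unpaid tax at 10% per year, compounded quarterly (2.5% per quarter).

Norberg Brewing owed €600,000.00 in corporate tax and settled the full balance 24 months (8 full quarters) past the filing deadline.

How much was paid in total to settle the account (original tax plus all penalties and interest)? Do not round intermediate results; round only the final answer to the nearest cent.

€947,041.74

Late-payment penalty: 24 × 1.5% × €600,000.00 = €216,000.00
Interest: €600,000.00 × ((1 + 0.025)^8 − 1) = €600,000.00 × 0.2184029… = €131,041.7385…
Total = €600,000.00 + €216,000.0000 + €131,041.7385… = €947,041.74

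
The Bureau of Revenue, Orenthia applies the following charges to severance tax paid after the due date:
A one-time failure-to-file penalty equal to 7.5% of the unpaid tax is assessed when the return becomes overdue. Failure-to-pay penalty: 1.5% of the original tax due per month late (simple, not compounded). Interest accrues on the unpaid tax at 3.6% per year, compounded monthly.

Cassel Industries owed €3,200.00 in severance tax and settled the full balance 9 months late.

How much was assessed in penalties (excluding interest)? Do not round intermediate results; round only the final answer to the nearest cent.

Failure-to-file penalty: 7.5% × €3,200.00 = €240.00
Failure-to-pay penalty = 1.5% × €3,200.00 × 9 mo = €432.00
Total penalty = €240.00 + €432.00 = €672.00

€672.00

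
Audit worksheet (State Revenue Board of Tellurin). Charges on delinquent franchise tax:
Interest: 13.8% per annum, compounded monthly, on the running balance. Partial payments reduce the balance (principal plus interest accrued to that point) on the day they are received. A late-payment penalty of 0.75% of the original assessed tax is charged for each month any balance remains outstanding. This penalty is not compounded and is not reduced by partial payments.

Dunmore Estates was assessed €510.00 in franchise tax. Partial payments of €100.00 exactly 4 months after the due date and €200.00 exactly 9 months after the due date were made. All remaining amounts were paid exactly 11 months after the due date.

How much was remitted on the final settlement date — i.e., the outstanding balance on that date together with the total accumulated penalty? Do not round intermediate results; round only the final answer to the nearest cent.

Monthly rate = 13.8% ÷ 12 = 1.15%
Balance at month 4: €510.0000 × (1 + 0.0115)^4 = €533.8678…
After €100.00 payment: €533.8678… − €100.00 = €433.8678…
Balance at month 9: €433.8678… × (1 + 0.0115)^5 = €459.3956…
After €200.00 payment: €459.3956… − €200.00 = €259.3956…
Balance at month 11: €259.3956… × (1 + 0.0115)^2 = €265.3960…
Penalty: 11 × 0.75% × €510.00 = €42.08…
Final settlement = outstanding balance + penalty = €265.3960… + €42.08… = €307.47

€307.47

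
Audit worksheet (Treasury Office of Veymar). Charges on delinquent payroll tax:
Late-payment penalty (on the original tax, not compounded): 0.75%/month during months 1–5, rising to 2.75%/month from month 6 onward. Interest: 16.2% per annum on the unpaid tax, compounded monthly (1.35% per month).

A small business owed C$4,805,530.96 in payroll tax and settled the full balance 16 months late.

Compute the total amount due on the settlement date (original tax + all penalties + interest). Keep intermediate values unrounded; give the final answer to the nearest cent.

C$7,589,424.40

Penalty, months 1–5: 5 × 0.75% × C$4,805,530.96 = C$180,207.41…
Penalty, months 6–16: 11 × 2.75% × C$4,805,530.96 = C$1,453,673.12…
Interest: C$4,805,530.96 × ((1 + 0.0135)^16 − 1) = C$4,805,530.96 × 0.2393103… = C$1,150,012.9090…
Total = C$4,805,530.96 + C$1,633,880.5264 + C$1,150,012.9090… = C$7,589,424.40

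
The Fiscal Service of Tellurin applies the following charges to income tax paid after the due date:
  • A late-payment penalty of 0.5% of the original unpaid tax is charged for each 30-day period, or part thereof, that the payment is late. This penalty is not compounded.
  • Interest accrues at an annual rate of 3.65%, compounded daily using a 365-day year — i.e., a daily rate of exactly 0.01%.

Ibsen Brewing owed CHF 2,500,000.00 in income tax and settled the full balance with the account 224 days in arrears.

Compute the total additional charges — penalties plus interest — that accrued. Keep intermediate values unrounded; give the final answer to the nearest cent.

CHF 156,629.05

Penalty periods: ⌈224/30⌉ = 8; penalty = 8 × 0.5% × CHF 2,500,000.00 = CHF 100,000.00
Interest: CHF 2,500,000.00 × ((1 + 0.0001)^224 − 1) = CHF 2,500,000.00 × 0.02265162… = CHF 56,629.0462…
Penalties + interest = CHF 100,000.0000 + CHF 56,629.0462… = CHF 156,629.05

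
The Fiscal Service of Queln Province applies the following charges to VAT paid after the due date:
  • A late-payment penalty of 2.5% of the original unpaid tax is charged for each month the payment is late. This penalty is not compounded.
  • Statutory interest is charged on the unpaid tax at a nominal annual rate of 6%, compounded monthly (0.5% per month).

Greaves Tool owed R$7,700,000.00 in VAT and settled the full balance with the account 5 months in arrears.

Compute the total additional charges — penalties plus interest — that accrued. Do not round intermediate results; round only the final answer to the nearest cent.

R$1,156,934.65

Late-payment penalty: 5 × 2.5% × R$7,700,000.00 = R$962,500.00
Interest: R$7,700,000.00 × ((1 + 0.005)^5 − 1) = R$7,700,000.00 × 0.0252513… = R$194,434.6491…
Penalties + interest = R$962,500.0000 + R$194,434.6491… = R$1,156,934.65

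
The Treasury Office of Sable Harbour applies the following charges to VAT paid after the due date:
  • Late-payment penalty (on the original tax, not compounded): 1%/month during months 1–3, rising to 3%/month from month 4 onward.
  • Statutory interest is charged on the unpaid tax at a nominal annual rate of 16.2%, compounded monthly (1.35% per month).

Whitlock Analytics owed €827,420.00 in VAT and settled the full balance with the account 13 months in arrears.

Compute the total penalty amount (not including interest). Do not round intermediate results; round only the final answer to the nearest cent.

Penalty, months 1–3: 3 × 1% × €827,420.00 = €24,822.60
Penalty, months 4–13: 10 × 3% × €827,420.00 = €248,226.00
Total penalty = €24,822.60 + €248,226.00 = €273,048.60

€273,048.60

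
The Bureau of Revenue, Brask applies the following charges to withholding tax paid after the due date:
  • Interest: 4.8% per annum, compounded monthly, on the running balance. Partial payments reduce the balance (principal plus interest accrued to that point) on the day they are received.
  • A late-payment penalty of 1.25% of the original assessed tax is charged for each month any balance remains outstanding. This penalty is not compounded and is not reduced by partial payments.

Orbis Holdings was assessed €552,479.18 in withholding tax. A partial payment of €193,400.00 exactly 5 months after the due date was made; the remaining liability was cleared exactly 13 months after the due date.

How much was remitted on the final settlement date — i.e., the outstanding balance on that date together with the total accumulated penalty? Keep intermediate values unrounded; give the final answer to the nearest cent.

Monthly rate = 4.8% ÷ 12 = 0.4%
Balance at month 5: €552,479.1800 × (1 + 0.004)^5 = €563,617.5146…
After €193,400.00 payment: €563,617.5146… − €193,400.00 = €370,217.5146…
Balance at month 13: €370,217.5146… × (1 + 0.004)^8 = €382,231.6660…
Penalty: 13 × 1.25% × €552,479.18 = €89,777.87…
Final settlement = outstanding balance + penalty = €382,231.6660… + €89,777.87… = €472,009.53

€472,009.53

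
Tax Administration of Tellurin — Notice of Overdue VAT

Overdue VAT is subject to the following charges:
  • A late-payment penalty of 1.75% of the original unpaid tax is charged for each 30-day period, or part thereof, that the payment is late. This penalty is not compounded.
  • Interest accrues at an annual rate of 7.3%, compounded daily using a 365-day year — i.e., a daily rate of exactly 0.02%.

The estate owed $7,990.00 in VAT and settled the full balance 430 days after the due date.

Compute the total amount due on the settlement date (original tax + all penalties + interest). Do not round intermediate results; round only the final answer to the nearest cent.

$10,804.85

Penalty periods: ⌈430/30⌉ = 15; penalty = 15 × 1.75% × $7,990.00 = $2,097.38…
Interest: $7,990.00 × ((1 + 0.0002)^430 − 1) = $7,990.00 × 0.08979696… = $717.4777…
Total = $7,990.00 + $2,097.3750 + $717.4777… = $10,804.85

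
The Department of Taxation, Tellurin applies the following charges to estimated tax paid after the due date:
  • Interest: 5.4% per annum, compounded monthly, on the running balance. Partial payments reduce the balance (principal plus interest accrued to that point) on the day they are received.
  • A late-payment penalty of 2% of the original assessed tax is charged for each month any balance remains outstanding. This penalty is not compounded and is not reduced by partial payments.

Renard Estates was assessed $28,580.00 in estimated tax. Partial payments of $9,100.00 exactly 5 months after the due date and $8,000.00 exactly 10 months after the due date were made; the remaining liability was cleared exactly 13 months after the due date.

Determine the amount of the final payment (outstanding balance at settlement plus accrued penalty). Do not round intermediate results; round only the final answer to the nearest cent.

Monthly rate = 5.4% ÷ 12 = 0.45%
Balance at month 5: $28,580.0000 × (1 + 0.0045)^5 = $29,228.8636…
After $9,100.00 payment: $29,228.8636… − $9,100.00 = $20,128.8636…
Balance at month 10: $20,128.8636… × (1 + 0.0045)^5 = $20,585.8575…
After $8,000.00 payment: $20,585.8575… − $8,000.00 = $12,585.8575…
Balance at month 13: $12,585.8575… × (1 + 0.0045)^3 = $12,756.5323…
Penalty: 13 × 2% × $28,580.00 = $7,430.80
Final settlement = outstanding balance + penalty = $12,756.5323… + $7,430.80 = $20,187.33

$20,187.33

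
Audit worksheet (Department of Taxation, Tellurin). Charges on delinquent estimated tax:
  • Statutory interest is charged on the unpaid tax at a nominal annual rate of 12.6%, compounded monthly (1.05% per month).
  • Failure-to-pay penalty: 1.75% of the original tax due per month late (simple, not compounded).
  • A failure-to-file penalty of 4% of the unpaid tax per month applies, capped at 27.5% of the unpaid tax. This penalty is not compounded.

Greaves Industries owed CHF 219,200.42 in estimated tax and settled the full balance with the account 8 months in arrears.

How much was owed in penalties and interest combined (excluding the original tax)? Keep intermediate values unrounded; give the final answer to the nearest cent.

Failure-to-file: 8 × 4% × CHF 219,200.42 = CHF 70,144.13…, capped at 27.5% × CHF 219,200.42 = CHF 60,280.12…
Failure-to-pay penalty: 8 × 1.75% × CHF 219,200.42 = CHF 30,688.06…
Interest: CHF 219,200.42 × ((1 + 0.0105)^8 − 1) = CHF 219,200.42 × 0.0871527… = CHF 19,103.9052…
Penalties + interest = CHF 90,968.1743 + CHF 19,103.9052… = CHF 110,072.08

CHF 110,072.08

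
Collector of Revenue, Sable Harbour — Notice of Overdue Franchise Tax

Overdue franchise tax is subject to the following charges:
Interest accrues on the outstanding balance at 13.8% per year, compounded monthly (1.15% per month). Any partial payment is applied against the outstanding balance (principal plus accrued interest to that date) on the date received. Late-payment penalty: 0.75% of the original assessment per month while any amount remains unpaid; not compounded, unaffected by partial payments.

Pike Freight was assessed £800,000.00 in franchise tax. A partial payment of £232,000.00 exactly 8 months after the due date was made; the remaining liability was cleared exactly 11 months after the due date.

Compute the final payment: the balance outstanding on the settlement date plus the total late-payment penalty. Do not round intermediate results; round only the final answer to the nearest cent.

Balance at month 8: £800,000.0000 × (1 + 0.0115)^8 = £876,631.5237…
After £232,000.00 payment: £876,631.5237… − £232,000.00 = £644,631.5237…
Balance at month 11: £644,631.5237… × (1 + 0.0115)^3 = £667,128.0492…
Penalty: 11 × 0.75% × £800,000.00 = £66,000.00
Final settlement = outstanding balance + penalty = £667,128.0492… + £66,000.00 = £733,128.05

£733,128.05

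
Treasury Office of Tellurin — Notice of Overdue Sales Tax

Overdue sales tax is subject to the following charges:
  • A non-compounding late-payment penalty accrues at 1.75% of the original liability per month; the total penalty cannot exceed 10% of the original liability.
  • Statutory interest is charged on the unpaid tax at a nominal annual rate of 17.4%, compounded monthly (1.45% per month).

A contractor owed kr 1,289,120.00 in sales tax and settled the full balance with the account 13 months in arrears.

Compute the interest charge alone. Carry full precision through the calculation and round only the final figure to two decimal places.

kr 265,305.86

Interest: kr 1,289,120.00 × ((1 + 0.0145)^13 − 1) = kr 1,289,120.00 × 0.2058039… = kr 265,305.8649…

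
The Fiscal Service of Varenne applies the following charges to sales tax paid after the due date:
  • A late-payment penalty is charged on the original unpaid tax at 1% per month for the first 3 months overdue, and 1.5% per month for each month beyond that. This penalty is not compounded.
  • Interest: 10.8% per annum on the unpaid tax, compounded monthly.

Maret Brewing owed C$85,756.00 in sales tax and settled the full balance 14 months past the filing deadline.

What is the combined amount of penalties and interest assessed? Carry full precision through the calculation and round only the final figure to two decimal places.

C$28,183.11

Penalty, months 1–3: 3 × 1% × C$85,756.00 = C$2,572.68
Penalty, months 4–14: 11 × 1.5% × C$85,756.00 = C$14,149.74
Interest (10.8%/yr ÷ 12 = 0.9%/month): C$85,756.00 × ((1 + 0.009)^14 − 1) = C$11,460.6928…
Penalties + interest = C$16,722.4200 + C$11,460.6928… = C$28,183.11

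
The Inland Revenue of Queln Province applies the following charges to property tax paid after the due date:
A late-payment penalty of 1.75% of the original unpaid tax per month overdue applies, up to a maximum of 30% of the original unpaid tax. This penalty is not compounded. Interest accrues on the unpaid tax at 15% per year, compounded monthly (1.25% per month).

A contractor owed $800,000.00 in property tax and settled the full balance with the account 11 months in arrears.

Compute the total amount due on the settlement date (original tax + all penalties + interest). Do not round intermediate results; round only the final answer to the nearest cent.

Penalty: 11 × 1.75% × $800,000.00 = $154,000.00 (below the 30% cap of $240,000.00)
Interest: $800,000.00 × ((1 + 0.0125)^11 − 1) = $800,000.00 × 0.1464242… = $117,139.3720…
Total = $800,000.00 + $154,000.0000 + $117,139.3720… = $1,071,139.37

$1,071,139.37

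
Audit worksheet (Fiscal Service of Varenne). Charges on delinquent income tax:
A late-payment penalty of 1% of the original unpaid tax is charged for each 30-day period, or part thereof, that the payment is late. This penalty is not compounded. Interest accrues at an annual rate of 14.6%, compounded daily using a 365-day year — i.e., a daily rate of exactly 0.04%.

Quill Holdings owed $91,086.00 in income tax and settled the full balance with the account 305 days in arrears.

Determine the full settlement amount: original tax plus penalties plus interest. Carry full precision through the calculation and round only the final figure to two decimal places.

$112,921.73

Penalty periods: ⌈305/30⌉ = 11; penalty = 11 × 1% × $91,086.00 = $10,019.46
Interest: $91,086.00 × ((1 + 0.0004)^305 − 1) = $91,086.00 × 0.12972654… = $11,816.2719…
Total = $91,086.00 + $10,019.4600 + $11,816.2719… = $112,921.73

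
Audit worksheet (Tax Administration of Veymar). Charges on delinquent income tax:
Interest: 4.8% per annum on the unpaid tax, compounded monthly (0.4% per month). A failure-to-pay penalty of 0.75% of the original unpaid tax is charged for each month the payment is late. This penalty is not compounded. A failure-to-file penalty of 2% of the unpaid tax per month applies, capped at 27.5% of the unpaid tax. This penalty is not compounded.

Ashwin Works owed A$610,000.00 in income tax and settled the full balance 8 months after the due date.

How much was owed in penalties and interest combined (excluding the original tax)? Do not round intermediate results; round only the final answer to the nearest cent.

A$153,995.48

Failure-to-file: 8 × 2% × A$610,000.00 = A$97,600.00 (under the 27.5% cap)
Failure-to-pay penalty: 8 × 0.75% × A$610,000.00 = A$36,600.00
Interest: A$610,000.00 × ((1 + 0.004)^8 − 1) = A$610,000.00 × 0.0324516… = A$19,795.4772…
Penalties + interest = A$134,200.0000 + A$19,795.4772… = A$153,995.48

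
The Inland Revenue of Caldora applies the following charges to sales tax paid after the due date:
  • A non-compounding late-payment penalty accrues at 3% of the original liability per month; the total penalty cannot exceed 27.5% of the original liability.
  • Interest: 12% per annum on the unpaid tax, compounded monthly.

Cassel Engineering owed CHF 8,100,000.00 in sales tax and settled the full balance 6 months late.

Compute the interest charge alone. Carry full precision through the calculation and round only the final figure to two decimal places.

CHF 498,313.22

Interest (12%/yr ÷ 12 = 1%/month): CHF 8,100,000.00 × ((1 + 0.01)^6 − 1) = CHF 498,313.2199…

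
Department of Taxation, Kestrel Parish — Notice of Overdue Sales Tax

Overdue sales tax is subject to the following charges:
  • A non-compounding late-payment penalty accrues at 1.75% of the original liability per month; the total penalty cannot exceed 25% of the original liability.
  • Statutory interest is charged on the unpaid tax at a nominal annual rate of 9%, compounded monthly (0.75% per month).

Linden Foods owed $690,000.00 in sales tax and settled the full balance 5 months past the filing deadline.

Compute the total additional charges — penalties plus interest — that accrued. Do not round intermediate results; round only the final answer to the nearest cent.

Penalty: 5 × 1.75% × $690,000.00 = $60,375.00 (below the 25% cap of $172,500.00)
Interest: $690,000.00 × ((1 + 0.0075)^5 − 1) = $690,000.00 × 0.0380667… = $26,266.0469…
Penalties + interest = $60,375.0000 + $26,266.0469… = $86,641.05

$86,641.05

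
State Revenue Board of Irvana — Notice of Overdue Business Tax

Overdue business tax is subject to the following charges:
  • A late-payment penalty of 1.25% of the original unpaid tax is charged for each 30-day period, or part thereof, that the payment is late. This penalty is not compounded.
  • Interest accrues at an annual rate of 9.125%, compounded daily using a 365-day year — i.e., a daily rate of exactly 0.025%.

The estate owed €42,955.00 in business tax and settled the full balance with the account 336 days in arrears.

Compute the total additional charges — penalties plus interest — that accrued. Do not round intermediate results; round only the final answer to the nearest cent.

Penalty periods: ⌈336/30⌉ = 12; penalty = 12 × 1.25% × €42,955.00 = €6,443.25
Interest: €42,955.00 × ((1 + 0.00025)^336 − 1) = €42,955.00 × 0.08761748… = €3,763.6087…
Penalties + interest = €6,443.2500 + €3,763.6087… = €10,206.86

€10,206.86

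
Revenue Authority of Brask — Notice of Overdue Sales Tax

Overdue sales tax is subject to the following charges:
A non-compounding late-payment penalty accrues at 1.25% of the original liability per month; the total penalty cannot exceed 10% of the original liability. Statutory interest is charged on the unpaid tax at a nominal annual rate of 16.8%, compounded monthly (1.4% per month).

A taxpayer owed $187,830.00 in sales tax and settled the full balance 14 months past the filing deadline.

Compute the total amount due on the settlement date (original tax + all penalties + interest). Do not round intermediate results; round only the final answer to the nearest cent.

Penalty (uncapped): 14 × 1.25% × $187,830.00 = $32,870.25; cap = 10% × $187,830.00 = $18,783.00 → penalty = $18,783.00
Interest: $187,830.00 × ((1 + 0.014)^14 − 1) = $187,830.00 × 0.2148744… = $40,359.8529…
Total = $187,830.00 + $18,783.0000 + $40,359.8529… = $246,972.85

$246,972.85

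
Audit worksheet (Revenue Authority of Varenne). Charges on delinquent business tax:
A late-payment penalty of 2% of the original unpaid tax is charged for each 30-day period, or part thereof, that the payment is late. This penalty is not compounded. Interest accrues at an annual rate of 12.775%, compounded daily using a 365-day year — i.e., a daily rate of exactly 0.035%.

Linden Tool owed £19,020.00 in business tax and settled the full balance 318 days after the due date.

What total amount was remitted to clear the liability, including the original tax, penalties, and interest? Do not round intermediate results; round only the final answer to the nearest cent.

£25,443.21

Penalty periods: ⌈318/30⌉ = 11; penalty = 11 × 2% × £19,020.00 = £4,184.40
Interest: £19,020.00 × ((1 + 0.00035)^318 − 1) = £19,020.00 × 0.11770841… = £2,238.8140…
Total = £19,020.00 + £4,184.4000 + £2,238.8140… = £25,443.21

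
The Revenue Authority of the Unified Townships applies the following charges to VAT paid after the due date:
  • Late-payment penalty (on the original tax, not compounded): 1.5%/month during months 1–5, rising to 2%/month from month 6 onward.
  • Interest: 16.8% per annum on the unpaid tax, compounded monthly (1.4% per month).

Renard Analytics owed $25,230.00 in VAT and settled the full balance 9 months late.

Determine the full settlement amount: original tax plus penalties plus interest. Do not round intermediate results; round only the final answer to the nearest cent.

$32,503.59

Penalty, months 1–5: 5 × 1.5% × $25,230.00 = $1,892.25
Penalty, months 6–9: 4 × 2% × $25,230.00 = $2,018.40
Interest: $25,230.00 × ((1 + 0.014)^9 − 1) = $25,230.00 × 0.1332914… = $3,362.9421…
Total = $25,230.00 + $3,910.6500 + $3,362.9421… = $32,503.59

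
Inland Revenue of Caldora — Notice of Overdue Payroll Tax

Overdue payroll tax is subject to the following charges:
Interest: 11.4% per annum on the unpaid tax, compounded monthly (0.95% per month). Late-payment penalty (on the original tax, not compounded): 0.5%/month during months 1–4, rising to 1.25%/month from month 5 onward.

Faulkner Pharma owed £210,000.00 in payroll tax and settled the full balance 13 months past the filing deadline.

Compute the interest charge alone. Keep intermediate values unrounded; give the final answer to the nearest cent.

£27,466.03

Interest: £210,000.00 × ((1 + 0.0095)^13 − 1) = £210,000.00 × 0.1307906… = £27,466.0331…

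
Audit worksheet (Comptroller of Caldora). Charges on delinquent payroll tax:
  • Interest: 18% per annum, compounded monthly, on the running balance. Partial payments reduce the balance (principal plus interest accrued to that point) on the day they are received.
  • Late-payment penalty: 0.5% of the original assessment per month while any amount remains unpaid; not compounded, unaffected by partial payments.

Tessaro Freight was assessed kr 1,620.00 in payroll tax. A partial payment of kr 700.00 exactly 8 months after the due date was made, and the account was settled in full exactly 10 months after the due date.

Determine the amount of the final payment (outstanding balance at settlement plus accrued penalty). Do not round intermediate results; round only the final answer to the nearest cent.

kr 1,239.92

Monthly rate = 18% ÷ 12 = 1.5%
Balance at month 8: kr 1,620.0000 × (1 + 0.015)^8 = kr 1,824.9180…
After kr 700.00 payment: kr 1,824.9180… − kr 700.00 = kr 1,124.9180…
Balance at month 10: kr 1,124.9180… × (1 + 0.015)^2 = kr 1,158.9186…
Penalty: 10 × 0.5% × kr 1,620.00 = kr 81.00
Final settlement = outstanding balance + penalty = kr 1,158.9186… + kr 81.00 = kr 1,239.92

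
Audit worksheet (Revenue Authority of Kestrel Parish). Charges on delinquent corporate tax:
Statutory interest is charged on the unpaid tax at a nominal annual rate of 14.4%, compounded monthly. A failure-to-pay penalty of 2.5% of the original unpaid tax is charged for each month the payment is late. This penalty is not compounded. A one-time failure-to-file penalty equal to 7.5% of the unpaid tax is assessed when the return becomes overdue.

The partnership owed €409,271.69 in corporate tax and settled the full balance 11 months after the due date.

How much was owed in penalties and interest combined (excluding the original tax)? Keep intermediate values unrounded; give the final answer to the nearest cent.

€200,629.93

Failure-to-file penalty: 7.5% × €409,271.69 = €30,695.38…
Failure-to-pay penalty: 11 × 2.5% × €409,271.69 = €112,549.71…
Interest (14.4%/yr ÷ 12 = 1.2%/month): €409,271.69 × ((1 + 0.012)^11 − 1) = €57,384.8346…
Penalties + interest = €143,245.0915 + €57,384.8346… = €200,629.93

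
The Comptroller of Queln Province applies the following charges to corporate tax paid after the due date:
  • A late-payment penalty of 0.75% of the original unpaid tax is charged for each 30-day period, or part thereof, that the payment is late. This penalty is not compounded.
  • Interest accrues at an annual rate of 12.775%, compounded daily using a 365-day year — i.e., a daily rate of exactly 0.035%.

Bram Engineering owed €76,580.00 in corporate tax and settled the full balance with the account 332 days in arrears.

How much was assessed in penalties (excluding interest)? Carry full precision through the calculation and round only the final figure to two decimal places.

Penalty periods: ⌈332/30⌉ = 12; penalty = 12 × 0.75% × €76,580.00 = €6,892.20

€6,892.20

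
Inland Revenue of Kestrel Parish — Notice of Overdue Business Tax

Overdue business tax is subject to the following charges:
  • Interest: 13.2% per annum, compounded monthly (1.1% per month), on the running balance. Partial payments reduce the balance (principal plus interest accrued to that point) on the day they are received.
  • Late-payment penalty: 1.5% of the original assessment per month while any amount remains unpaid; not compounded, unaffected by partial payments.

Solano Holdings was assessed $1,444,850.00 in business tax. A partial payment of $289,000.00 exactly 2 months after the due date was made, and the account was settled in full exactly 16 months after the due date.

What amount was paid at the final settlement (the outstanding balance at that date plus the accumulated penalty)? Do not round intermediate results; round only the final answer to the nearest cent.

Balance at month 2: $1,444,850.0000 × (1 + 0.011)^2 = $1,476,811.5269…
After $289,000.00 payment: $1,476,811.5269… − $289,000.00 = $1,187,811.5269…
Balance at month 16: $1,187,811.5269… × (1 + 0.011)^14 = $1,384,406.7679…
Penalty: 16 × 1.5% × $1,444,850.00 = $346,764.00
Final settlement = outstanding balance + penalty = $1,384,406.7679… + $346,764.00 = $1,731,170.77

$1,731,170.77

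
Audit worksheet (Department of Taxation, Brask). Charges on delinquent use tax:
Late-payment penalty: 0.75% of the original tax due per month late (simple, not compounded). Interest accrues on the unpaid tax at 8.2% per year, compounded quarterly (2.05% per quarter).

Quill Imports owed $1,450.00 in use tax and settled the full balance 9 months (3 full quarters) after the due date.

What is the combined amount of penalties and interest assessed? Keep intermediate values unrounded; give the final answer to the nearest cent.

$188.89

Late-payment penalty: 9 × 0.75% × $1,450.00 = $97.88…
Interest: $1,450.00 × ((1 + 0.0205)^3 − 1) = $1,450.00 × 0.0627694… = $91.0156…
Penalties + interest = $97.8750 + $91.0156… = $188.89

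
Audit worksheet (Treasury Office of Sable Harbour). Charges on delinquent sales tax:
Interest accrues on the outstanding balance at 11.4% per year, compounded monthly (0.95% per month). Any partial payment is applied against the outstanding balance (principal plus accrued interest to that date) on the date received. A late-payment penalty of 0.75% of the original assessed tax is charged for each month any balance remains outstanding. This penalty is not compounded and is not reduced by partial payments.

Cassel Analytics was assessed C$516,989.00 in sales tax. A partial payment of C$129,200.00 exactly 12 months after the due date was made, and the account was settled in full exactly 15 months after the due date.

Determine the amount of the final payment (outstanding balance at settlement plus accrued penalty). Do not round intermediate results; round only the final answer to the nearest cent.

Balance at month 12: C$516,989.0000 × (1 + 0.0095)^12 = C$579,104.8232…
After C$129,200.00 payment: C$579,104.8232… − C$129,200.00 = C$449,904.8232…
Balance at month 15: C$449,904.8232… × (1 + 0.0095)^3 = C$462,849.3081…
Penalty: 15 × 0.75% × C$516,989.00 = C$58,161.26…
Final settlement = outstanding balance + penalty = C$462,849.3081… + C$58,161.26… = C$521,010.57

C$521,010.57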